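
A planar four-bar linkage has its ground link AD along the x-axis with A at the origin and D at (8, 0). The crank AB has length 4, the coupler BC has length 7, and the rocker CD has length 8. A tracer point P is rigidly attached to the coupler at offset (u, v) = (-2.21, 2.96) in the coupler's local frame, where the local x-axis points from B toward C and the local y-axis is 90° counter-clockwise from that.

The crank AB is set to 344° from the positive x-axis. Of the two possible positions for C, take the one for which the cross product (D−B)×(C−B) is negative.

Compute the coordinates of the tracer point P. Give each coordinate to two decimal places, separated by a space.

5.97 1.92

A=(0,0), D=(8.00,0)
B = A + 4.00·(cos344°, sin344°) = (3.8450, -1.1025)
|BD| = 4.2987
circle(B,7.00) ∩ circle(D,8.00): a=0.4047, h=6.9883
  candidates: C₊=(2.4438,5.7558) cross=30.041; C₋=(6.0286,-7.7533) cross=-30.041
  mode - wants cross < 0 → take C=(6.0286,-7.7533) (cross=-30.041)
ex = (C−B)/|BC| = (0.3119,-0.9501); ey = (0.9501,0.3119)
P = B + -2.21·ex + 2.96·ey = (5.9680,1.9205)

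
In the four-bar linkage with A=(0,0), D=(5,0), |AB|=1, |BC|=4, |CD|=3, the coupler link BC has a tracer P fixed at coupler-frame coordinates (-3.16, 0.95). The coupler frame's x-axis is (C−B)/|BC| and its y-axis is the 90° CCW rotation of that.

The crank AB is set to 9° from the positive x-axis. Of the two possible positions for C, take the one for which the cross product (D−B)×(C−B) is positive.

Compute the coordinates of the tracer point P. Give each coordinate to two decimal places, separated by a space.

-2.00 -1.24

A=(0,0), D=(5.00,0)
B = A + 1.00·(cos9°, sin9°) = (0.9877, 0.1564)
|BD| = 4.0154
circle(B,4.00) ∩ circle(D,3.00): a=2.8793, h=2.7766
  candidates: C₊=(3.9730,2.8187) cross=11.149; C₋=(3.7567,-2.7302) cross=-11.149
  mode + wants cross > 0 → take C=(3.9730,2.8187) (cross=11.149)
ex = (C−B)/|BC| = (0.7463,0.6656); ey = (-0.6656,0.7463)
P = B + -3.16·ex + 0.95·ey = (-2.0030,-1.2378)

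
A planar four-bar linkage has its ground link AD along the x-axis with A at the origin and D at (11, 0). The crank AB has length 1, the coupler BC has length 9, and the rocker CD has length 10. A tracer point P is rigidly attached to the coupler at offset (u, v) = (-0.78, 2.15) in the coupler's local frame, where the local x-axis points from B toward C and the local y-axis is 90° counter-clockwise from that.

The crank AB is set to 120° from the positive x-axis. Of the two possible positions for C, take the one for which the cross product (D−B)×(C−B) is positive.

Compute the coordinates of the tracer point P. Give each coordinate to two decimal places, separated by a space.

-2.68 1.56

A=(0,0), D=(11.00,0)
B = A + 1.00·(cos120°, sin120°) = (-0.5000, 0.8660)
|BD| = 11.5326
circle(B,9.00) ∩ circle(D,10.00): a=4.9425, h=7.5214
  candidates: C₊=(4.9934,7.9950) cross=86.741; C₋=(3.8638,-7.0053) cross=-86.741
  mode + wants cross > 0 → take C=(4.9934,7.9950) (cross=86.741)
ex = (C−B)/|BC| = (0.6104,0.7921); ey = (-0.7921,0.6104)
P = B + -0.78·ex + 2.15·ey = (-2.6791,1.5605)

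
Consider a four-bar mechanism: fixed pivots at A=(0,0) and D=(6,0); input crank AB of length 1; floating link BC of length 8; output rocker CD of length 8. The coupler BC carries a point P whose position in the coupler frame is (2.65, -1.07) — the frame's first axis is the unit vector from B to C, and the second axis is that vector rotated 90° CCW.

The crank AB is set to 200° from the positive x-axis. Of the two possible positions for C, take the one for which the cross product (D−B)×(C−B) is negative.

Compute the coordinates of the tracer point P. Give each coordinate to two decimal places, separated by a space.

-0.61 -3.18

A=(0,0), D=(6.00,0)
B = A + 1.00·(cos200°, sin200°) = (-0.9397, -0.3420)
|BD| = 6.9481
circle(B,8.00) ∩ circle(D,8.00): a=3.4741, h=7.2063
  candidates: C₊=(2.1754,7.0266) cross=50.070; C₋=(2.8849,-7.3686) cross=-50.070
  mode - wants cross < 0 → take C=(2.8849,-7.3686) (cross=-50.070)
ex = (C−B)/|BC| = (0.4781,-0.8783); ey = (0.8783,0.4781)
P = B + 2.65·ex + -1.07·ey = (-0.6126,-3.1811)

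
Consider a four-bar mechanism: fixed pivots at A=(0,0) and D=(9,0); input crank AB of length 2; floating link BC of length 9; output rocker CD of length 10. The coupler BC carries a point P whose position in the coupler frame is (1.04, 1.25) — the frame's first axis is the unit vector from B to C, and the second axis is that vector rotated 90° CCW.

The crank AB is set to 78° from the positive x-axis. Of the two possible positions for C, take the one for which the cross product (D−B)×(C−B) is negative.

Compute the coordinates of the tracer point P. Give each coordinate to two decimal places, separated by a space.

1.81 1.12

A=(0,0), D=(9.00,0)
B = A + 2.00·(cos78°, sin78°) = (0.4158, 1.9563)
|BD| = 8.8043
circle(B,9.00) ∩ circle(D,10.00): a=3.3231, h=8.3640
  candidates: C₊=(5.5143,9.3728) cross=73.639; C₋=(1.7974,-6.9370) cross=-73.639
  mode - wants cross < 0 → take C=(1.7974,-6.9370) (cross=-73.639)
ex = (C−B)/|BC| = (0.1535,-0.9881); ey = (0.9881,0.1535)
P = B + 1.04·ex + 1.25·ey = (1.8107,1.1205)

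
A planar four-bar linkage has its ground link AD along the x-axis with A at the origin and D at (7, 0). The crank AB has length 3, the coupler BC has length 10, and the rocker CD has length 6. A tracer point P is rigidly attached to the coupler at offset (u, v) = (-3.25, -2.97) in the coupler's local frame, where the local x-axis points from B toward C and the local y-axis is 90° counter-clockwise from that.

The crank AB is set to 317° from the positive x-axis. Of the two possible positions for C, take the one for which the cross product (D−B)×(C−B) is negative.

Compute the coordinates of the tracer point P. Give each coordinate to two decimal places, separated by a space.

-1.35 -4.66

A=(0,0), D=(7.00,0)
B = A + 3.00·(cos317°, sin317°) = (2.1941, -2.0460)
|BD| = 5.2233
circle(B,10.00) ∩ circle(D,6.00): a=8.7380, h=4.8628
  candidates: C₊=(8.3291,5.8509) cross=25.400; C₋=(12.1386,-3.0975) cross=-25.400
  mode - wants cross < 0 → take C=(12.1386,-3.0975) (cross=-25.400)
ex = (C−B)/|BC| = (0.9945,-0.1052); ey = (0.1052,0.9945)
P = B + -3.25·ex + -2.97·ey = (-1.3502,-4.6578)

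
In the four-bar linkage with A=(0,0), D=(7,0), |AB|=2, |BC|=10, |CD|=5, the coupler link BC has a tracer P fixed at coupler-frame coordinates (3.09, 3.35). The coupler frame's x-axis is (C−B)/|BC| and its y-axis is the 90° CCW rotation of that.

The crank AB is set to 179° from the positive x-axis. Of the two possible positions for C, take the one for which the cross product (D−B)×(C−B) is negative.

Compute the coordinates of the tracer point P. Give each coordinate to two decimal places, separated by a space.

2.35 1.38

A=(0,0), D=(7.00,0)
B = A + 2.00·(cos179°, sin179°) = (-1.9997, 0.0349)
|BD| = 8.9998
circle(B,10.00) ∩ circle(D,5.00): a=8.6667, h=4.9889
  candidates: C₊=(6.6862,4.9901) cross=44.899; C₋=(6.6475,-4.9876) cross=-44.899
  mode - wants cross < 0 → take C=(6.6475,-4.9876) (cross=-44.899)
ex = (C−B)/|BC| = (0.8647,-0.5022); ey = (0.5022,0.8647)
P = B + 3.09·ex + 3.35·ey = (2.3548,1.3798)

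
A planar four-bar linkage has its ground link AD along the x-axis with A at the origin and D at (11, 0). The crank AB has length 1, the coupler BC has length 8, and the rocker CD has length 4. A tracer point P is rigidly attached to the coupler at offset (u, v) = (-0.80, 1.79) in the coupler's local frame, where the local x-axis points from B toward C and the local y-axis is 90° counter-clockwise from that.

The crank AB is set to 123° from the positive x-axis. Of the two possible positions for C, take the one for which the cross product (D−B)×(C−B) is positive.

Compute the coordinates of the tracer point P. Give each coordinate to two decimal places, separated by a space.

-1.54 2.53

A=(0,0), D=(11.00,0)
B = A + 1.00·(cos123°, sin123°) = (-0.5446, 0.8387)
|BD| = 11.5751
circle(B,8.00) ∩ circle(D,4.00): a=7.8610, h=1.4851
  candidates: C₊=(7.4033,1.7503) cross=17.190; C₋=(7.1881,-1.2121) cross=-17.190
  mode + wants cross > 0 → take C=(7.4033,1.7503) (cross=17.190)
ex = (C−B)/|BC| = (0.9935,0.1139); ey = (-0.1139,0.9935)
P = B + -0.80·ex + 1.79·ey = (-1.5434,2.5259)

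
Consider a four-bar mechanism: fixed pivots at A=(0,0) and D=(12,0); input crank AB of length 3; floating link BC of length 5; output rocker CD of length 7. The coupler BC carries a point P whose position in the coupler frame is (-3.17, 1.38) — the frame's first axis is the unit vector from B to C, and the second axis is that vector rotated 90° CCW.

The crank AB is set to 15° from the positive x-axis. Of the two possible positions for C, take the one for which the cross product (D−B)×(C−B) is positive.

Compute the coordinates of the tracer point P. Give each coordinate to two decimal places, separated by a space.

A=(0,0), D=(12.00,0)
B = A + 3.00·(cos15°, sin15°) = (2.8978, 0.7765)
|BD| = 9.1353
circle(B,5.00) ∩ circle(D,7.00): a=3.2541, h=3.7962
  candidates: C₊=(6.4627,4.2823) cross=34.679; C₋=(5.8174,-3.2826) cross=-34.679
  mode + wants cross > 0 → take C=(6.4627,4.2823) (cross=34.679)
ex = (C−B)/|BC| = (0.7130,0.7012); ey = (-0.7012,0.7130)
P = B + -3.17·ex + 1.38·ey = (-0.3300,-0.4624)

-0.33 -0.46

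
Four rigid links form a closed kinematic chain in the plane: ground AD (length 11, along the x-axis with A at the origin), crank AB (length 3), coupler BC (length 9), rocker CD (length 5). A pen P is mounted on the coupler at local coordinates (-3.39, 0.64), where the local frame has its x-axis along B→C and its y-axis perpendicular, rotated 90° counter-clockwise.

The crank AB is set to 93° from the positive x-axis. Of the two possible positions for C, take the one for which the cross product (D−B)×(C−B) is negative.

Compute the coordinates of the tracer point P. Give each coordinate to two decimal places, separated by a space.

-2.37 5.64

A=(0,0), D=(11.00,0)
B = A + 3.00·(cos93°, sin93°) = (-0.1570, 2.9959)
|BD| = 11.5522
circle(B,9.00) ∩ circle(D,5.00): a=8.1999, h=3.7097
  candidates: C₊=(8.7244,4.4521) cross=42.855; C₋=(6.8003,-2.7134) cross=-42.855
  mode - wants cross < 0 → take C=(6.8003,-2.7134) (cross=-42.855)
ex = (C−B)/|BC| = (0.7730,-0.6344); ey = (0.6344,0.7730)
P = B + -3.39·ex + 0.64·ey = (-2.3716,5.6411)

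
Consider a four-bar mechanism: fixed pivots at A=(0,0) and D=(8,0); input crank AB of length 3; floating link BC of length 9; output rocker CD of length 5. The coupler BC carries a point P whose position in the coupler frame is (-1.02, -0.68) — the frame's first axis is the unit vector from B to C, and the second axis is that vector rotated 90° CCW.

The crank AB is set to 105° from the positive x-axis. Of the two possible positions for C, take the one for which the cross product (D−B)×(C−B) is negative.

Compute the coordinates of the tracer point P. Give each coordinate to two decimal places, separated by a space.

A=(0,0), D=(8.00,0)
B = A + 3.00·(cos105°, sin105°) = (-0.7765, 2.8978)
|BD| = 9.2425
circle(B,9.00) ∩ circle(D,5.00): a=7.6507, h=4.7399
  candidates: C₊=(7.9746,4.9999) cross=43.808; C₋=(5.0024,-4.0018) cross=-43.808
  mode - wants cross < 0 → take C=(5.0024,-4.0018) (cross=-43.808)
ex = (C−B)/|BC| = (0.6421,-0.7666); ey = (0.7666,0.6421)
P = B + -1.02·ex + -0.68·ey = (-1.9527,3.2431)

-1.95 3.24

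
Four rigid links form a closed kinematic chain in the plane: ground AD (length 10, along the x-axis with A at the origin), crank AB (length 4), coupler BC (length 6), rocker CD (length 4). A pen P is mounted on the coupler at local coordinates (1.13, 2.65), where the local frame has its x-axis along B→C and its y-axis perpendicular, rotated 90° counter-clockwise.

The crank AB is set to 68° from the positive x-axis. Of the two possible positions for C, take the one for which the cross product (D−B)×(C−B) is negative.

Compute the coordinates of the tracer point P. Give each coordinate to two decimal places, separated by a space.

4.10 4.95

A=(0,0), D=(10.00,0)
B = A + 4.00·(cos68°, sin68°) = (1.4984, 3.7087)
|BD| = 9.2753
circle(B,6.00) ∩ circle(D,4.00): a=5.7158, h=1.8248
  candidates: C₊=(7.4670,3.0958) cross=16.925; C₋=(6.0078,-0.2493) cross=-16.925
  mode - wants cross < 0 → take C=(6.0078,-0.2493) (cross=-16.925)
ex = (C−B)/|BC| = (0.7516,-0.6597); ey = (0.6597,0.7516)
P = B + 1.13·ex + 2.65·ey = (4.0958,4.9549)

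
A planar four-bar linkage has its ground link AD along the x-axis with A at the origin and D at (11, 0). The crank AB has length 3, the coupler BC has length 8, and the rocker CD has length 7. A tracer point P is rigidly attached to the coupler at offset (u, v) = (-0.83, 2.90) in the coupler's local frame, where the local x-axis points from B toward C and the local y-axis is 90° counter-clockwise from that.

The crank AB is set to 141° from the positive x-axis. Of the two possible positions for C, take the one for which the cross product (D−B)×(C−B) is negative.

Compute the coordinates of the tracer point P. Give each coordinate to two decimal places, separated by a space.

A=(0,0), D=(11.00,0)
B = A + 3.00·(cos141°, sin141°) = (-2.3314, 1.8880)
|BD| = 13.4645
circle(B,8.00) ∩ circle(D,7.00): a=7.2893, h=3.2965
  candidates: C₊=(5.3480,4.1298) cross=44.385; C₋=(4.4236,-2.3980) cross=-44.385
  mode - wants cross < 0 → take C=(4.4236,-2.3980) (cross=-44.385)
ex = (C−B)/|BC| = (0.8444,-0.5358); ey = (0.5358,0.8444)
P = B + -0.83·ex + 2.90·ey = (-1.4786,4.7813)

-1.48 4.78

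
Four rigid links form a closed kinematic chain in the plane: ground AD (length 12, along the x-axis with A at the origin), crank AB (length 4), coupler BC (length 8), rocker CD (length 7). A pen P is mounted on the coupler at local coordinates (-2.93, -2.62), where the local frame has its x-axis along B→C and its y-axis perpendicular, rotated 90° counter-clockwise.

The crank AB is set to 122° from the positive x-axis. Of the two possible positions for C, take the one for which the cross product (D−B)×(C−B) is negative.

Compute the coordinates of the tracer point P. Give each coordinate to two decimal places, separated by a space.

-5.92 2.39

A=(0,0), D=(12.00,0)
B = A + 4.00·(cos122°, sin122°) = (-2.1197, 3.3922)
|BD| = 14.5214
circle(B,8.00) ∩ circle(D,7.00): a=7.7772, h=1.8749
  candidates: C₊=(5.8803,3.3985) cross=27.226; C₋=(5.0044,-0.2476) cross=-27.226
  mode - wants cross < 0 → take C=(5.0044,-0.2476) (cross=-27.226)
ex = (C−B)/|BC| = (0.8905,-0.4550); ey = (0.4550,0.8905)
P = B + -2.93·ex + -2.62·ey = (-5.9209,2.3921)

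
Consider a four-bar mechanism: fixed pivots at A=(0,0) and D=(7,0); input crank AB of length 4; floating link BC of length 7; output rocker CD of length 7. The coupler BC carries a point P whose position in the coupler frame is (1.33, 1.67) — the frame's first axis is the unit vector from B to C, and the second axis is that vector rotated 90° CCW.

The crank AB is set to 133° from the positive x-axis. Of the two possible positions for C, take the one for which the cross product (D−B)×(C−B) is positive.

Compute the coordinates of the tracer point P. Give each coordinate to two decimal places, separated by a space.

-2.29 5.02

A=(0,0), D=(7.00,0)
B = A + 4.00·(cos133°, sin133°) = (-2.7280, 2.9254)
|BD| = 10.1583
circle(B,7.00) ∩ circle(D,7.00): a=5.0792, h=4.8168
  candidates: C₊=(3.5232,6.0755) cross=48.931; C₋=(0.7488,-3.1501) cross=-48.931
  mode + wants cross > 0 → take C=(3.5232,6.0755) (cross=48.931)
ex = (C−B)/|BC| = (0.8930,0.4500); ey = (-0.4500,0.8930)
P = B + 1.33·ex + 1.67·ey = (-2.2918,5.0153)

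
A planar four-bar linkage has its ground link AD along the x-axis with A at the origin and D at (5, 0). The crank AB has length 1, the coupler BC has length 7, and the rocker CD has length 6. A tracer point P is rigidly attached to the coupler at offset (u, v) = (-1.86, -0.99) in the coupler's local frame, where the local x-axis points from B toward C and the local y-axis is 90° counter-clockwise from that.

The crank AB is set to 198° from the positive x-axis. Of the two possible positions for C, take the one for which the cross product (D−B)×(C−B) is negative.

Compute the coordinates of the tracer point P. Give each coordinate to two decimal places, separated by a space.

-2.88 0.53

A=(0,0), D=(5.00,0)
B = A + 1.00·(cos198°, sin198°) = (-0.9511, -0.3090)
|BD| = 5.9591
circle(B,7.00) ∩ circle(D,6.00): a=4.0703, h=5.6950
  candidates: C₊=(2.8185,5.5894) cross=33.937; C₋=(3.4091,-5.7852) cross=-33.937
  mode - wants cross < 0 → take C=(3.4091,-5.7852) (cross=-33.937)
ex = (C−B)/|BC| = (0.6229,-0.7823); ey = (0.7823,0.6229)
P = B + -1.86·ex + -0.99·ey = (-2.8841,0.5294)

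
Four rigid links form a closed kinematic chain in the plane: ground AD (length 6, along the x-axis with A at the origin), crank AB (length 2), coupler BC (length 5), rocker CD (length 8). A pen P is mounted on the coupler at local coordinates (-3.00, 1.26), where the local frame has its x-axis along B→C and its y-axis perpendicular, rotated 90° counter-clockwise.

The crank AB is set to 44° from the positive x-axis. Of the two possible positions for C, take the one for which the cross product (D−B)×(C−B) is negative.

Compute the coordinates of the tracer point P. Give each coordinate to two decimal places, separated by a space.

A=(0,0), D=(6.00,0)
B = A + 2.00·(cos44°, sin44°) = (1.4387, 1.3893)
|BD| = 4.7682
circle(B,5.00) ∩ circle(D,8.00): a=-1.7055, h=4.7001
  candidates: C₊=(1.1767,6.3824) cross=22.411; C₋=(-1.5623,-2.6100) cross=-22.411
  mode - wants cross < 0 → take C=(-1.5623,-2.6100) (cross=-22.411)
ex = (C−B)/|BC| = (-0.6002,-0.7999); ey = (0.7999,-0.6002)
P = B + -3.00·ex + 1.26·ey = (4.2471,3.0326)

4.25 3.03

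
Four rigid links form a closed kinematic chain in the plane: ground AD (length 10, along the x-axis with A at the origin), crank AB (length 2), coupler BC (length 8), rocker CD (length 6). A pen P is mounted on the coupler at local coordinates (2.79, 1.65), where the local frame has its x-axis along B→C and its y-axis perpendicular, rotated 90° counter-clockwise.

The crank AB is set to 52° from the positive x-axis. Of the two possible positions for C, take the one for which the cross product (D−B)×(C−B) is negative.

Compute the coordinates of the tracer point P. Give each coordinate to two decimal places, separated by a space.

4.26 0.43

A=(0,0), D=(10.00,0)
B = A + 2.00·(cos52°, sin52°) = (1.2313, 1.5760)
|BD| = 8.9092
circle(B,8.00) ∩ circle(D,6.00): a=6.0260, h=5.2619
  candidates: C₊=(8.0931,5.6889) cross=46.879; C₋=(6.2315,-4.6689) cross=-46.879
  mode - wants cross < 0 → take C=(6.2315,-4.6689) (cross=-46.879)
ex = (C−B)/|BC| = (0.6250,-0.7806); ey = (0.7806,0.6250)
P = B + 2.79·ex + 1.65·ey = (4.2631,0.4294)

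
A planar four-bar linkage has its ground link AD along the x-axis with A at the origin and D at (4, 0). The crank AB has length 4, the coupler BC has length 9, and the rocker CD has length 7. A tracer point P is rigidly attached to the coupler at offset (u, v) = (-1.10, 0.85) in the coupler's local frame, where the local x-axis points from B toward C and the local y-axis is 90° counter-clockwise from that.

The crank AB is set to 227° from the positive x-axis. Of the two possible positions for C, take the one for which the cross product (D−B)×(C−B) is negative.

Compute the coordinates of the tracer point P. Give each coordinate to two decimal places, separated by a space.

-3.34 -1.68

A=(0,0), D=(4.00,0)
B = A + 4.00·(cos227°, sin227°) = (-2.7280, -2.9254)
|BD| = 7.3365
circle(B,9.00) ∩ circle(D,7.00): a=5.8491, h=6.8402
  candidates: C₊=(-0.0915,5.6798) cross=50.183; C₋=(5.3635,-6.8659) cross=-50.183
  mode - wants cross < 0 → take C=(5.3635,-6.8659) (cross=-50.183)
ex = (C−B)/|BC| = (0.8991,-0.4378); ey = (0.4378,0.8991)
P = B + -1.10·ex + 0.85·ey = (-3.3448,-1.6796)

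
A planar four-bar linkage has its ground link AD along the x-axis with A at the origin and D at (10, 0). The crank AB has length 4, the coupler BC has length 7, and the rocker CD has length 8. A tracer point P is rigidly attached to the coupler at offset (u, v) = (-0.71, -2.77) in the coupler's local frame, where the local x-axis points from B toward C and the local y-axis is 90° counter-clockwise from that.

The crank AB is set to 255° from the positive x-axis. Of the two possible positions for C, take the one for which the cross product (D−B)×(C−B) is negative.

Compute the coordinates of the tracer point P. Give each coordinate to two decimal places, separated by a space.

A=(0,0), D=(10.00,0)
B = A + 4.00·(cos255°, sin255°) = (-1.0353, -3.8637)
|BD| = 11.6921
circle(B,7.00) ∩ circle(D,8.00): a=5.2046, h=4.6810
  candidates: C₊=(2.3301,2.2742) cross=54.731; C₋=(5.4238,-6.5619) cross=-54.731
  mode - wants cross < 0 → take C=(5.4238,-6.5619) (cross=-54.731)
ex = (C−B)/|BC| = (0.9227,-0.3855); ey = (0.3855,0.9227)
P = B + -0.71·ex + -2.77·ey = (-2.7581,-6.1460)

-2.76 -6.15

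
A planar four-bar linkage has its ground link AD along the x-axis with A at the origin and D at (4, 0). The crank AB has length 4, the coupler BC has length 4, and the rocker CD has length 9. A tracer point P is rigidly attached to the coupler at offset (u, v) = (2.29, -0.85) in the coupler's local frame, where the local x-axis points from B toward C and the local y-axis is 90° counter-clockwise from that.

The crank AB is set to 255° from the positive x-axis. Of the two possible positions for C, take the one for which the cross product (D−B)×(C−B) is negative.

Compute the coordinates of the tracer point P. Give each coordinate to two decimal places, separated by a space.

-1.54 -6.25

A=(0,0), D=(4.00,0)
B = A + 4.00·(cos255°, sin255°) = (-1.0353, -3.8637)
|BD| = 6.3468
circle(B,4.00) ∩ circle(D,9.00): a=-1.9473, h=3.4940
  candidates: C₊=(-4.7072,-2.2771) cross=22.176; C₋=(-0.4531,-7.8211) cross=-22.176
  mode - wants cross < 0 → take C=(-0.4531,-7.8211) (cross=-22.176)
ex = (C−B)/|BC| = (0.1455,-0.9894); ey = (0.9894,0.1455)
P = B + 2.29·ex + -0.85·ey = (-1.5429,-6.2530)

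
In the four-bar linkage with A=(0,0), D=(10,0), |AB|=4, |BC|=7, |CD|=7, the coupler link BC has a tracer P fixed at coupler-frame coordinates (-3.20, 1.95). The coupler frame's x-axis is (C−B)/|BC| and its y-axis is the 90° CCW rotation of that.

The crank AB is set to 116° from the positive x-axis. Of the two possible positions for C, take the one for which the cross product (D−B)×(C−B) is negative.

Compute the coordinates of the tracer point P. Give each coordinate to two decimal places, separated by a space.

A=(0,0), D=(10.00,0)
B = A + 4.00·(cos116°, sin116°) = (-1.7535, 3.5952)
|BD| = 12.2910
circle(B,7.00) ∩ circle(D,7.00): a=6.1455, h=3.3515
  candidates: C₊=(5.1036,5.0025) cross=41.193; C₋=(3.1429,-1.4073) cross=-41.193
  mode - wants cross < 0 → take C=(3.1429,-1.4073) (cross=-41.193)
ex = (C−B)/|BC| = (0.6995,-0.7146); ey = (0.7146,0.6995)
P = B + -3.20·ex + 1.95·ey = (-2.5983,7.2460)

-2.60 7.25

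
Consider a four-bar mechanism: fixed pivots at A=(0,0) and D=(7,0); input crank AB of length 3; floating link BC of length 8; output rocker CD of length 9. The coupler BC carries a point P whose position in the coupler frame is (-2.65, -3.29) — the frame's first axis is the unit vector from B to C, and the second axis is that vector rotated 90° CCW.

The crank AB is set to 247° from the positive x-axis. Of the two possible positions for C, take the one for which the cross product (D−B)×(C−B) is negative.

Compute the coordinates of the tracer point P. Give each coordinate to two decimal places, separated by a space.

-5.38 -3.09

A=(0,0), D=(7.00,0)
B = A + 3.00·(cos247°, sin247°) = (-1.1722, -2.7615)
|BD| = 8.6262
circle(B,8.00) ∩ circle(D,9.00): a=3.3277, h=7.2751
  candidates: C₊=(-0.3486,5.1960) cross=62.756; C₋=(4.3094,-8.5884) cross=-62.756
  mode - wants cross < 0 → take C=(4.3094,-8.5884) (cross=-62.756)
ex = (C−B)/|BC| = (0.6852,-0.7284); ey = (0.7284,0.6852)
P = B + -2.65·ex + -3.29·ey = (-5.3843,-3.0857)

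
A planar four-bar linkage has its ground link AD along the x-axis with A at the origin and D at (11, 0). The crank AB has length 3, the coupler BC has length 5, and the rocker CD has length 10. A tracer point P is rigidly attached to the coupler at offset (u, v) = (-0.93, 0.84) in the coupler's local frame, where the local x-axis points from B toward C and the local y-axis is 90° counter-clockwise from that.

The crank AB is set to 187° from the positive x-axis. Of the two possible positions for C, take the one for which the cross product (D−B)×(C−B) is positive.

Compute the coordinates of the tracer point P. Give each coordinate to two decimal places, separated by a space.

A=(0,0), D=(11.00,0)
B = A + 3.00·(cos187°, sin187°) = (-2.9776, -0.3656)
|BD| = 13.9824
circle(B,5.00) ∩ circle(D,10.00): a=4.3093, h=2.5358
  candidates: C₊=(1.2639,2.2820) cross=35.456; C₋=(1.3965,-2.7878) cross=-35.456
  mode + wants cross > 0 → take C=(1.2639,2.2820) (cross=35.456)
ex = (C−B)/|BC| = (0.8483,0.5295); ey = (-0.5295,0.8483)
P = B + -0.93·ex + 0.84·ey = (-4.2114,-0.1455)

-4.21 -0.15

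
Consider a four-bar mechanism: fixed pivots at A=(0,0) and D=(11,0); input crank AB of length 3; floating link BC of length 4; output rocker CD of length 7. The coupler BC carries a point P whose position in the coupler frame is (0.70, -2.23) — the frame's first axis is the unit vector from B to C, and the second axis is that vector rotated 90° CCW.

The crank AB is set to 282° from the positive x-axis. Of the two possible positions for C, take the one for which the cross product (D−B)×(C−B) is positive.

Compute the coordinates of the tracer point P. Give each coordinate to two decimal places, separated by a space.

2.37 -4.49

A=(0,0), D=(11.00,0)
B = A + 3.00·(cos282°, sin282°) = (0.6237, -2.9344)
|BD| = 10.7832
circle(B,4.00) ∩ circle(D,7.00): a=3.8615, h=1.0436
  candidates: C₊=(4.0555,-0.8794) cross=11.254; C₋=(4.6235,-2.8879) cross=-11.254
  mode + wants cross > 0 → take C=(4.0555,-0.8794) (cross=11.254)
ex = (C−B)/|BC| = (0.8579,0.5138); ey = (-0.5138,0.8579)
P = B + 0.70·ex + -2.23·ey = (2.3700,-4.4880)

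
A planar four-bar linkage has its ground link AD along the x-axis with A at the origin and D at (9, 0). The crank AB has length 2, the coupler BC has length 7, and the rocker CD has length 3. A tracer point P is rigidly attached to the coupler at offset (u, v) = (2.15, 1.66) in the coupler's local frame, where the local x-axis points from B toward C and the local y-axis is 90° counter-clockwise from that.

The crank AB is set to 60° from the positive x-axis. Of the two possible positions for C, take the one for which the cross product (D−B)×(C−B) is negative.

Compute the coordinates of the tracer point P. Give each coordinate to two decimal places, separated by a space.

3.71 1.94

A=(0,0), D=(9.00,0)
B = A + 2.00·(cos60°, sin60°) = (1.0000, 1.7321)
|BD| = 8.1854
circle(B,7.00) ∩ circle(D,3.00): a=6.5361, h=2.5060
  candidates: C₊=(7.9183,2.7982) cross=20.512; C₋=(6.8578,-2.1002) cross=-20.512
  mode - wants cross < 0 → take C=(6.8578,-2.1002) (cross=-20.512)
ex = (C−B)/|BC| = (0.8368,-0.5475); ey = (0.5475,0.8368)
P = B + 2.15·ex + 1.66·ey = (3.7080,1.9441)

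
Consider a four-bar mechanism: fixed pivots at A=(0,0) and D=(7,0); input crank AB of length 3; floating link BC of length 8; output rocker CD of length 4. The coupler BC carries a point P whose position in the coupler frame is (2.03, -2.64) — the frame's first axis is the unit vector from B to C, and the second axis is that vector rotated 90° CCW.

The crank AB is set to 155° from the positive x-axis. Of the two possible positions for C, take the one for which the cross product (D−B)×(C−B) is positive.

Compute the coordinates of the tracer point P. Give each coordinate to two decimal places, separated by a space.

A=(0,0), D=(7.00,0)
B = A + 3.00·(cos155°, sin155°) = (-2.7189, 1.2679)
|BD| = 9.8013
circle(B,8.00) ∩ circle(D,4.00): a=7.3493, h=3.1604
  candidates: C₊=(4.9774,3.4510) cross=30.975; C₋=(4.1598,-2.8166) cross=-30.975
  mode + wants cross > 0 → take C=(4.9774,3.4510) (cross=30.975)
ex = (C−B)/|BC| = (0.9620,0.2729); ey = (-0.2729,0.9620)
P = B + 2.03·ex + -2.64·ey = (-0.0455,-0.7180)

-0.05 -0.72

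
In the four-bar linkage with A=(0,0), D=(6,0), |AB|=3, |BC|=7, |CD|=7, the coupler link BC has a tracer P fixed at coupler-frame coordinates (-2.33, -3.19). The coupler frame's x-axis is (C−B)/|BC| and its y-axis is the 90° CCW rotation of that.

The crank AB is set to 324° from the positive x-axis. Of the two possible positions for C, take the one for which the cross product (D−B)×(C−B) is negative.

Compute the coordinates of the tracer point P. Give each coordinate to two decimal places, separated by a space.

-1.50 -2.22

A=(0,0), D=(6.00,0)
B = A + 3.00·(cos324°, sin324°) = (2.4271, -1.7634)
|BD| = 3.9844
circle(B,7.00) ∩ circle(D,7.00): a=1.9922, h=6.7105
  candidates: C₊=(1.2437,5.1359) cross=26.737; C₋=(7.1834,-6.8992) cross=-26.737
  mode - wants cross < 0 → take C=(7.1834,-6.8992) (cross=-26.737)
ex = (C−B)/|BC| = (0.6795,-0.7337); ey = (0.7337,0.6795)
P = B + -2.33·ex + -3.19·ey = (-1.4966,-2.2214)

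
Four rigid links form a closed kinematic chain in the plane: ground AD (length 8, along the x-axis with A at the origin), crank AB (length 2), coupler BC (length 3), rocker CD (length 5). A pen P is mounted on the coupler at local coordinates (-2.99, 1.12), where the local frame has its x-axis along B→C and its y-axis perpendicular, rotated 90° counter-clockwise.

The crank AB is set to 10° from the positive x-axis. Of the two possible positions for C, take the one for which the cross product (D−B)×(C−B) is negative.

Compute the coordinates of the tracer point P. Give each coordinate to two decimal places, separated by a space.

1.38 3.49

A=(0,0), D=(8.00,0)
B = A + 2.00·(cos10°, sin10°) = (1.9696, 0.3473)
|BD| = 6.0404
circle(B,3.00) ∩ circle(D,5.00): a=1.6958, h=2.4747
  candidates: C₊=(3.8049,2.7204) cross=14.948; C₋=(3.5203,-2.2209) cross=-14.948
  mode - wants cross < 0 → take C=(3.5203,-2.2209) (cross=-14.948)
ex = (C−B)/|BC| = (0.5169,-0.8561); ey = (0.8561,0.5169)
P = B + -2.99·ex + 1.12·ey = (1.3829,3.4858)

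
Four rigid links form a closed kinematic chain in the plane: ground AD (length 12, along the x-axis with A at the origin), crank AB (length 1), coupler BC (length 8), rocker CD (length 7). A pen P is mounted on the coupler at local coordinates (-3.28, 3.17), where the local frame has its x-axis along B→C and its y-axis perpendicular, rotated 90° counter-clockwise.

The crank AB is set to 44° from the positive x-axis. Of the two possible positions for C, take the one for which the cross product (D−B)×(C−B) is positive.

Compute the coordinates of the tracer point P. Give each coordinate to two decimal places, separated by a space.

A=(0,0), D=(12.00,0)
B = A + 1.00·(cos44°, sin44°) = (0.7193, 0.6947)
|BD| = 11.3020
circle(B,8.00) ∩ circle(D,7.00): a=6.3146, h=4.9118
  candidates: C₊=(7.3239,5.2090) cross=55.513; C₋=(6.7201,-4.5960) cross=-55.513
  mode + wants cross > 0 → take C=(7.3239,5.2090) (cross=55.513)
ex = (C−B)/|BC| = (0.8256,0.5643); ey = (-0.5643,0.8256)
P = B + -3.28·ex + 3.17·ey = (-3.7774,1.4608)

-3.78 1.46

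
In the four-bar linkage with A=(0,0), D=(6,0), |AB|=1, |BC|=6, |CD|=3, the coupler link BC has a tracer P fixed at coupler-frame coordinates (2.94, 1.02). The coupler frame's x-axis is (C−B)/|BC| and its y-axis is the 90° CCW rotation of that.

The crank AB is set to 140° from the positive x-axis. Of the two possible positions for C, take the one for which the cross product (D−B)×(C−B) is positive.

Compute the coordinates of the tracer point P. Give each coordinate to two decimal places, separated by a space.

A=(0,0), D=(6.00,0)
B = A + 1.00·(cos140°, sin140°) = (-0.7660, 0.6428)
|BD| = 6.7965
circle(B,6.00) ∩ circle(D,3.00): a=5.3846, h=2.6470
  candidates: C₊=(4.8447,2.7686) cross=17.990; C₋=(4.3440,-2.5016) cross=-17.990
  mode + wants cross > 0 → take C=(4.8447,2.7686) (cross=17.990)
ex = (C−B)/|BC| = (0.9351,0.3543); ey = (-0.3543,0.9351)
P = B + 2.94·ex + 1.02·ey = (1.6218,2.6383)

1.62 2.64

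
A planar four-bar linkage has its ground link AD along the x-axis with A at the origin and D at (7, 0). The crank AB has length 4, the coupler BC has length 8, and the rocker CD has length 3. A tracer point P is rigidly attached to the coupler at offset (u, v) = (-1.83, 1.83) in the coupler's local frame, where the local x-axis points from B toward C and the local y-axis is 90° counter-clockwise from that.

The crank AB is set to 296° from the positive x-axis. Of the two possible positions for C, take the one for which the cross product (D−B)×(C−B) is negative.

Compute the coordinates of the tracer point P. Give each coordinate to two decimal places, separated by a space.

A=(0,0), D=(7.00,0)
B = A + 4.00·(cos296°, sin296°) = (1.7535, -3.5952)
|BD| = 6.3601
circle(B,8.00) ∩ circle(D,3.00): a=7.5039, h=2.7734
  candidates: C₊=(6.3758,2.9343) cross=17.639; C₋=(9.5112,-1.6413) cross=-17.639
  mode - wants cross < 0 → take C=(9.5112,-1.6413) (cross=-17.639)
ex = (C−B)/|BC| = (0.9697,0.2442); ey = (-0.2442,0.9697)
P = B + -1.83·ex + 1.83·ey = (-0.4680,-2.2675)

-0.47 -2.27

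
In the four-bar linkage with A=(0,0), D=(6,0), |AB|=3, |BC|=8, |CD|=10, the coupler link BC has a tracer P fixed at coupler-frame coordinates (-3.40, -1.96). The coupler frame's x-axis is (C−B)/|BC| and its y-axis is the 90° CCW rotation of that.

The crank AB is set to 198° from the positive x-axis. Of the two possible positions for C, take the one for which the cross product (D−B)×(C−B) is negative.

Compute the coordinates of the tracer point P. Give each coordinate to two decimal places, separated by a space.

-6.01 1.40

A=(0,0), D=(6.00,0)
B = A + 3.00·(cos198°, sin198°) = (-2.8532, -0.9271)
|BD| = 8.9016
circle(B,8.00) ∩ circle(D,10.00): a=2.4287, h=7.6224
  candidates: C₊=(-1.2315,6.9069) cross=67.852; C₋=(0.3561,-8.2551) cross=-67.852
  mode - wants cross < 0 → take C=(0.3561,-8.2551) (cross=-67.852)
ex = (C−B)/|BC| = (0.4012,-0.9160); ey = (0.9160,0.4012)
P = B + -3.40·ex + -1.96·ey = (-6.0125,1.4011)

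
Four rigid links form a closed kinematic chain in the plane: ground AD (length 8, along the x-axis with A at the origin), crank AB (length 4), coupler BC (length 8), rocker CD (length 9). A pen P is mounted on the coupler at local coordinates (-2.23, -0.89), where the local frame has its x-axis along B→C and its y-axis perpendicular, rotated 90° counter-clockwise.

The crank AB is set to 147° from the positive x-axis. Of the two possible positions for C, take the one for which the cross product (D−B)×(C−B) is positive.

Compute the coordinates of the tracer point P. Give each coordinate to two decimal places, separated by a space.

A=(0,0), D=(8.00,0)
B = A + 4.00·(cos147°, sin147°) = (-3.3547, 2.1786)
|BD| = 11.5618
circle(B,8.00) ∩ circle(D,9.00): a=5.0457, h=6.2081
  candidates: C₊=(2.7704,7.3247) cross=71.777; C₋=(0.4309,-4.8691) cross=-71.777
  mode + wants cross > 0 → take C=(2.7704,7.3247) (cross=71.777)
ex = (C−B)/|BC| = (0.7656,0.6433); ey = (-0.6433,0.7656)
P = B + -2.23·ex + -0.89·ey = (-4.4895,0.0626)

-4.49 0.06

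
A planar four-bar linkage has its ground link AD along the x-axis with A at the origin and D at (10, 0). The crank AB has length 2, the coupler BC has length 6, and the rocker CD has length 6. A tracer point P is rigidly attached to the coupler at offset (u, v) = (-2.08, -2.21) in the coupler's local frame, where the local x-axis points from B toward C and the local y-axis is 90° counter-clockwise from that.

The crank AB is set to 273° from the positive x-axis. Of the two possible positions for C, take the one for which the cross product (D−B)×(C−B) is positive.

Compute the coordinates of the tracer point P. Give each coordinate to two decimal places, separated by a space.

A=(0,0), D=(10.00,0)
B = A + 2.00·(cos273°, sin273°) = (0.1047, -1.9973)
|BD| = 10.0949
circle(B,6.00) ∩ circle(D,6.00): a=5.0474, h=3.2440
  candidates: C₊=(4.4105,2.1812) cross=32.748; C₋=(5.6942,-4.1785) cross=-32.748
  mode + wants cross > 0 → take C=(4.4105,2.1812) (cross=32.748)
ex = (C−B)/|BC| = (0.7176,0.6964); ey = (-0.6964,0.7176)
P = B + -2.08·ex + -2.21·ey = (0.1511,-5.0318)

0.15 -5.03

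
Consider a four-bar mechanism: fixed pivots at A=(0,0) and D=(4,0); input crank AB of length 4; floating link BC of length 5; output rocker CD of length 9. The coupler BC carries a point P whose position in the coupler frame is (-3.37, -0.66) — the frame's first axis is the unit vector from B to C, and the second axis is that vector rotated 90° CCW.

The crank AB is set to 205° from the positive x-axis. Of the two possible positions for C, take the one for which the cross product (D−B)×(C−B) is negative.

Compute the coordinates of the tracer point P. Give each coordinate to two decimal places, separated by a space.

A=(0,0), D=(4.00,0)
B = A + 4.00·(cos205°, sin205°) = (-3.6252, -1.6905)
|BD| = 7.8104
circle(B,5.00) ∩ circle(D,9.00): a=0.3202, h=4.9897
  candidates: C₊=(-4.3926,3.2503) cross=38.972; C₋=(-2.2326,-6.4926) cross=-38.972
  mode - wants cross < 0 → take C=(-2.2326,-6.4926) (cross=-38.972)
ex = (C−B)/|BC| = (0.2785,-0.9604); ey = (0.9604,0.2785)
P = B + -3.37·ex + -0.66·ey = (-5.1977,1.3624)

-5.20 1.36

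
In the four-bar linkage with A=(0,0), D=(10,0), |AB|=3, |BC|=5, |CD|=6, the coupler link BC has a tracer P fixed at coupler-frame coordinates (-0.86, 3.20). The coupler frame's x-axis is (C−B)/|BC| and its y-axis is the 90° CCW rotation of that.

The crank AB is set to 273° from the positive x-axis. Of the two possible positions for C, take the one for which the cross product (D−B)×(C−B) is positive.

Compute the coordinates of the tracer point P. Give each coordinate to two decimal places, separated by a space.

-2.55 -1.08

A=(0,0), D=(10.00,0)
B = A + 3.00·(cos273°, sin273°) = (0.1570, -2.9959)
|BD| = 10.2888
circle(B,5.00) ∩ circle(D,6.00): a=4.6098, h=1.9363
  candidates: C₊=(4.0033,0.1988) cross=19.922; C₋=(5.1309,-3.5060) cross=-19.922
  mode + wants cross > 0 → take C=(4.0033,0.1988) (cross=19.922)
ex = (C−B)/|BC| = (0.7693,0.6389); ey = (-0.6389,0.7693)
P = B + -0.86·ex + 3.20·ey = (-2.5492,-1.0838)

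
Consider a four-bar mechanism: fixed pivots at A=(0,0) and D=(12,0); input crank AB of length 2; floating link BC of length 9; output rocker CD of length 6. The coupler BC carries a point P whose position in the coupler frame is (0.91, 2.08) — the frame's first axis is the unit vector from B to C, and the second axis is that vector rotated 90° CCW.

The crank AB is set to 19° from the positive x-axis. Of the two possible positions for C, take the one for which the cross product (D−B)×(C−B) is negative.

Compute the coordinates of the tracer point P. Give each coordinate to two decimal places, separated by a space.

3.92 1.67

A=(0,0), D=(12.00,0)
B = A + 2.00·(cos19°, sin19°) = (1.8910, 0.6511)
|BD| = 10.1299
circle(B,9.00) ∩ circle(D,6.00): a=7.2861, h=5.2833
  candidates: C₊=(9.5017,5.4551) cross=53.519; C₋=(8.8225,-5.0895) cross=-53.519
  mode - wants cross < 0 → take C=(8.8225,-5.0895) (cross=-53.519)
ex = (C−B)/|BC| = (0.7702,-0.6379); ey = (0.6379,0.7702)
P = B + 0.91·ex + 2.08·ey = (3.9186,1.6726)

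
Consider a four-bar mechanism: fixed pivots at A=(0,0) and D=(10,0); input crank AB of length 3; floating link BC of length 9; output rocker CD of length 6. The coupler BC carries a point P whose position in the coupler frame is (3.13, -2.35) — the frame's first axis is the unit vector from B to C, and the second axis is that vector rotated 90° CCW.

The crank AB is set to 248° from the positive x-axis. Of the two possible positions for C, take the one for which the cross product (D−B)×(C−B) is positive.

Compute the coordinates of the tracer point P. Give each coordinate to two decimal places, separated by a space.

A=(0,0), D=(10.00,0)
B = A + 3.00·(cos248°, sin248°) = (-1.1238, -2.7816)
|BD| = 11.4663
circle(B,9.00) ∩ circle(D,6.00): a=7.6954, h=4.6669
  candidates: C₊=(5.2096,3.6128) cross=53.513; C₋=(7.4739,-5.4423) cross=-53.513
  mode + wants cross > 0 → take C=(5.2096,3.6128) (cross=53.513)
ex = (C−B)/|BC| = (0.7037,0.7105); ey = (-0.7105,0.7037)
P = B + 3.13·ex + -2.35·ey = (2.7484,-2.2115)

2.75 -2.21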